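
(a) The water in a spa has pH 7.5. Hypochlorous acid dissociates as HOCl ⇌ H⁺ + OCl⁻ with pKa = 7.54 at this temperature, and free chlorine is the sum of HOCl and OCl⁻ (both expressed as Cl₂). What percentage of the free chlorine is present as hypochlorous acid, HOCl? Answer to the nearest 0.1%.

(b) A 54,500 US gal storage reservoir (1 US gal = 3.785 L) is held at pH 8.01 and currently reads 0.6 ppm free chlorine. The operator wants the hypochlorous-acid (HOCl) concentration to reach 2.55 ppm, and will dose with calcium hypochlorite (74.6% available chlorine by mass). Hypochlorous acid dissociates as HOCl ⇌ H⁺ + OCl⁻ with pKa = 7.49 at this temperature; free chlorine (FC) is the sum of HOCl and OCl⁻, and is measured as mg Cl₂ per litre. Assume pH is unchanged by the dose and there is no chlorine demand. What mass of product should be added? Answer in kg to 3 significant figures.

(a) [OCl⁻]/[HOCl] = 10^(pH − pKa) = 10^(7.5 − 7.54) = 10^-0.04 = 0.912.
(a) Fraction as HOCl = 1 / (1 + 0.912) = 0.523.

(b) Volume: 54,500 US gal × 3.785 L/gal = 206,282 L.
(b) [OCl⁻]/[HOCl] = 10^(pH − pKa) = 10^(8.01 − 7.49) = 3.311; fraction as HOCl = 1/(1 + 3.311) = 0.2319.
(b) Free chlorine required for 2.55 ppm HOCl: 2.55 / 0.2319 = 10.99 ppm.
(b) FC to add: 10.99 − 0.6 = 10.39 mg/L as Cl₂.
(b) Cl₂ equivalent: 10.39 mg/L × 206,282 L = 2144 g.
(b) Product at 74.6% available Cl: 2144 / 0.746 = 2874 g.

(a) 52.3%; (b) 2.87 kg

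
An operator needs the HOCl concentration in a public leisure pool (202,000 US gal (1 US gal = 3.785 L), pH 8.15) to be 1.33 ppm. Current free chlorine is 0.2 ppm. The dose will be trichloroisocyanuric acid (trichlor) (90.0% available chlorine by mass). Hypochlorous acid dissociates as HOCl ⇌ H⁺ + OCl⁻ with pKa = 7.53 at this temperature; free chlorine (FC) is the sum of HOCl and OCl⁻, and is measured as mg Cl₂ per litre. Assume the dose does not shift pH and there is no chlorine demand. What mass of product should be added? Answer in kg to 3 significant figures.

Volume: 202,000 US gal × 3.785 L/gal = 764,570 L.
[OCl⁻]/[HOCl] = 10^(pH − pKa) = 10^(8.15 − 7.53) = 4.169; fraction as HOCl = 1/(1 + 4.169) = 0.1935.
Free chlorine required for 1.33 ppm HOCl: 1.33 / 0.1935 = 6.874 ppm.
FC to add: 6.874 − 0.2 = 6.674 mg/L as Cl₂.
Cl₂ equivalent: 6.674 mg/L × 764,570 L = 5103 g.
Product at 90.0% available Cl: 5103 / 0.9 = 5670 g.

5.67 kg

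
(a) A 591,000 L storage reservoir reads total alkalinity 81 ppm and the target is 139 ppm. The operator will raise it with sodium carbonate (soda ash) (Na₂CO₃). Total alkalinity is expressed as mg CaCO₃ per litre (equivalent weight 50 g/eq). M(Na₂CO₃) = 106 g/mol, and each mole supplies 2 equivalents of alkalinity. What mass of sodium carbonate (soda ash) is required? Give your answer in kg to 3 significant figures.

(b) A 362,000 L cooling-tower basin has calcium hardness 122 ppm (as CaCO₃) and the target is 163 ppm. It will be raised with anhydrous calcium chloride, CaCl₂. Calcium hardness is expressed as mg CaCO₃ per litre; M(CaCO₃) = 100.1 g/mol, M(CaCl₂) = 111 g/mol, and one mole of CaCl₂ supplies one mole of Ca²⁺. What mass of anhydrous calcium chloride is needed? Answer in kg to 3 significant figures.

(a) 36.3 kg; (b) 16.5 kg

(a) Alkalinity to add: (139 − 81) = 58 mg/L as CaCO₃ × 591,000 L = 34,280 g as CaCO₃.
(a) Equivalents: 34,280 g ÷ 50 g/eq = 685.6 eq.
(a) Each mole of Na₂CO₃ supplies 2 eq, so 685.6 / 2 = 342.8 mol.
(a) Mass: 342.8 mol × 106 g/mol = 36,330 g.

(b) Hardness to add: (163 − 122) = 41 mg/L as CaCO₃ × 362,000 L = 14,840 g as CaCO₃.
(b) Moles of Ca²⁺ (1 mol Ca²⁺ ≡ 1 mol CaCO₃): 14,840 / 100.1 g/mol = 148.3 mol.
(b) Mass of CaCl₂: 148.3 × 111 = 16,460 g.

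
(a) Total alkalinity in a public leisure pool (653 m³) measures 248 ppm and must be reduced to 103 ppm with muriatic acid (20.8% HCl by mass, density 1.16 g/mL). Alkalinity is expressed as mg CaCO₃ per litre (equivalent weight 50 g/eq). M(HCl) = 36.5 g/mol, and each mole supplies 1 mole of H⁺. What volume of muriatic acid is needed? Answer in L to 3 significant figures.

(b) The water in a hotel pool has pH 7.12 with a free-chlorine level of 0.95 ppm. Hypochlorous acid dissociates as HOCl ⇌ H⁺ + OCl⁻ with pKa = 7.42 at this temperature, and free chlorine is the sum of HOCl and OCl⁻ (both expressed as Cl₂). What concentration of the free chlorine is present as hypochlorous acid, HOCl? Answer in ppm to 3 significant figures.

(a) Volume: 653 m³ = 653,000 L.
(a) Alkalinity to neutralize: (248 − 103) = 145 mg/L as CaCO₃ × 653,000 L = 94,680 g as CaCO₃.
(a) Equivalents of H⁺ required: 94,680 ÷ 50 g/eq = 1894 eq = 1894 mol HCl.
(a) Mass of HCl: 1894 × 36.5 = 69,120 g.
(a) Mass of 20.8% solution: 69,120 / 0.208 = 332,300 g.
(a) Volume: 332,300 g ÷ 1.16 g/mL = 286,500 mL.

(b) [OCl⁻]/[HOCl] = 10^(pH − pKa) = 10^(7.12 − 7.42) = 10^-0.30 = 0.5012.
(b) Fraction as HOCl = 1 / (1 + 0.5012) = 0.6661.
(b) HOCl = 0.6661 × 0.95 ppm = 0.6328 ppm.

(a) 286 L; (b) 0.633 ppm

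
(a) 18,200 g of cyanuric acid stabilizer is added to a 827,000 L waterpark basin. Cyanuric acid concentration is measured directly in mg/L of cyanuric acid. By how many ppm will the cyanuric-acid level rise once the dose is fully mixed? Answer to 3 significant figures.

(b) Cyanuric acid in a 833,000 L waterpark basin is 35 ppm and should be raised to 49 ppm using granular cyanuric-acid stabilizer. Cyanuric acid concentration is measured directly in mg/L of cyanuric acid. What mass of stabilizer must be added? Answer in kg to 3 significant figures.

(a) Rise: 18,200 g / 827,000 L × 1000 = 22.01 mg/L.

(b) CYA to add: (49 − 35) = 14 mg/L × 833,000 L = 11,660 g cyanuric acid.

(a) 22.0 ppm; (b) 11.7 kg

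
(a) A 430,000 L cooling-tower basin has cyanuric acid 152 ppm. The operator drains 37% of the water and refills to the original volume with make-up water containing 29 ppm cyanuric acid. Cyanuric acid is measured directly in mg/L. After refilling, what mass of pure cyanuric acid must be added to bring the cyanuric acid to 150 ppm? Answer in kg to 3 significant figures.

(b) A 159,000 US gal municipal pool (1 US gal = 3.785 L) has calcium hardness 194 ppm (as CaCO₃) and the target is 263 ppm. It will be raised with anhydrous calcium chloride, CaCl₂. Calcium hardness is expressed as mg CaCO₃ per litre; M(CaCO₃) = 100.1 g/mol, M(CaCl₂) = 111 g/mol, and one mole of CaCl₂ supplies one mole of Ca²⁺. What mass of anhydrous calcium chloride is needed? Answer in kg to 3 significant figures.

(a) 18.7 kg; (b) 46.0 kg

(a) After draining 37% and refilling: 152 × 0.63 + 29 × 0.37 = 106.49 ppm.
(a) Deficit to target: 150 − 106.49 = 43.51 mg/L.
(a) Mass: 43.51 mg/L × 430,000 L = 18,710 g cyanuric acid.

(b) Volume: 159,000 US gal × 3.785 L/gal = 601,815 L.
(b) Hardness to add: (263 − 194) = 69 mg/L as CaCO₃ × 601,815 L = 41,530 g as CaCO₃.
(b) Moles of Ca²⁺ (1 mol Ca²⁺ ≡ 1 mol CaCO₃): 41,530 / 100.1 g/mol = 414.8 mol.
(b) Mass of CaCl₂: 414.8 × 111 = 46,050 g.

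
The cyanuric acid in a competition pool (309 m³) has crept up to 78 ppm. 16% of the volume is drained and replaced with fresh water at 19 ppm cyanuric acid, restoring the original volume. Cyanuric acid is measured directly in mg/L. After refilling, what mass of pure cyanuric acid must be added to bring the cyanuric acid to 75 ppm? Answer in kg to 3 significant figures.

1.99 kg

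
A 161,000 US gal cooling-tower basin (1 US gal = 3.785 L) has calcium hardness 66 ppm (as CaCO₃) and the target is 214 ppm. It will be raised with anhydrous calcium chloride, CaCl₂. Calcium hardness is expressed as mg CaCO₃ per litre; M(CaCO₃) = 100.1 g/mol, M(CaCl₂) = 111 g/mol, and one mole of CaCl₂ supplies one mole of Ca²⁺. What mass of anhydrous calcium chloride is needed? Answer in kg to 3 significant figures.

Volume: 161,000 US gal × 3.785 L/gal = 609,385 L.
Hardness to add: (214 − 66) = 148 mg/L as CaCO₃ × 609,385 L = 90,190 g as CaCO₃.
Moles of Ca²⁺ (1 mol Ca²⁺ ≡ 1 mol CaCO₃): 90,190 / 100.1 g/mol = 901 mol.
Mass of CaCl₂: 901 × 111 = 100,000 g.

100 kg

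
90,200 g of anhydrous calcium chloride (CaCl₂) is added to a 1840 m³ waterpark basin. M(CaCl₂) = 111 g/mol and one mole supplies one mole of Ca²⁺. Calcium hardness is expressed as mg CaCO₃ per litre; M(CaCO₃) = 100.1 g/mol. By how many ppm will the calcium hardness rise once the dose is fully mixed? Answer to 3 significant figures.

44.2 ppm

Volume: 1840 m³ = 1,840,000 L.
Moles of Ca²⁺: 90,200 g ÷ 111 g/mol = 812.6 mol.
As CaCO₃: 812.6 mol × 100.1 g/mol = 81,340 g.
Rise: 81,340 g / 1,840,000 L × 1000 = 44.21 mg/L.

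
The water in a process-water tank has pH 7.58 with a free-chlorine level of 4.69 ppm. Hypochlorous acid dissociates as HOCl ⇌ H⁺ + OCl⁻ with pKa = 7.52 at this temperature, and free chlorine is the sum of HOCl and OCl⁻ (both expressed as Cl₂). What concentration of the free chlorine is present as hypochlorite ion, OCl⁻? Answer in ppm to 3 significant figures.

2.51 ppm

[OCl⁻]/[HOCl] = 10^(pH − pKa) = 10^(7.58 − 7.52) = 10^0.06 = 1.148.
Fraction as HOCl = 1 / (1 + 1.148) = 0.4655.
OCl⁻ = (1 − 0.4655) × 4.69 ppm = 2.507 ppm.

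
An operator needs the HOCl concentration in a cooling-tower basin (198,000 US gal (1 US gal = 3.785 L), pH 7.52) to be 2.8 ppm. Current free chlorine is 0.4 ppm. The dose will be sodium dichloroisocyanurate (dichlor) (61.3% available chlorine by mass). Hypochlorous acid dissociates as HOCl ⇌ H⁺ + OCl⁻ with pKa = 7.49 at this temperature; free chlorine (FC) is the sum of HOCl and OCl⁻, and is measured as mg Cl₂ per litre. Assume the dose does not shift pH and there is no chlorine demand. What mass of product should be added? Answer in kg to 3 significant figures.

6.60 kg

Volume: 198,000 US gal × 3.785 L/gal = 749,430 L.
[OCl⁻]/[HOCl] = 10^(pH − pKa) = 10^(7.52 − 7.49) = 1.072; fraction as HOCl = 1/(1 + 1.072) = 0.4827.
Free chlorine required for 2.8 ppm HOCl: 2.8 / 0.4827 = 5.8 ppm.
FC to add: 5.8 − 0.4 = 5.4 mg/L as Cl₂.
Cl₂ equivalent: 5.4 mg/L × 749,430 L = 4047 g.
Product at 61.3% available Cl: 4047 / 0.613 = 6602 g.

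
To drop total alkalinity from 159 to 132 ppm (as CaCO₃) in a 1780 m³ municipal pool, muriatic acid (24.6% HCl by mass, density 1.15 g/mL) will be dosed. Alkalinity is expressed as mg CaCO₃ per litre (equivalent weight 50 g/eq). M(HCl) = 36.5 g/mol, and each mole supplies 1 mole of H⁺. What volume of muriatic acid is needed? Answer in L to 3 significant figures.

124 L

Volume: 1780 m³ = 1,780,000 L.
Alkalinity to neutralize: (159 − 132) = 27 mg/L as CaCO₃ × 1,780,000 L = 48,060 g as CaCO₃.
Equivalents of H⁺ required: 48,060 ÷ 50 g/eq = 961.2 eq = 961.2 mol HCl.
Mass of HCl: 961.2 × 36.5 = 35,080 g.
Mass of 24.6% solution: 35,080 / 0.246 = 142,600 g.
Volume: 142,600 g ÷ 1.15 g/mL = 124,000 mL.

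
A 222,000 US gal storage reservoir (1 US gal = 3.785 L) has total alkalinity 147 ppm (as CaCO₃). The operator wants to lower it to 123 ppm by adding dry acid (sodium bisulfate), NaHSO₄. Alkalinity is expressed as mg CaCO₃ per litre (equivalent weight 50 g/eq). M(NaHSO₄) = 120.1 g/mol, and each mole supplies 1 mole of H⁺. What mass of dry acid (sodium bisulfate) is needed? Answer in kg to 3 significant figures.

48.4 kg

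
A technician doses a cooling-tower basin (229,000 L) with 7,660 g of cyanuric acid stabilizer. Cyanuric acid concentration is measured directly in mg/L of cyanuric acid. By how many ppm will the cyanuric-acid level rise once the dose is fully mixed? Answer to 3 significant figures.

33.4 ppm

Rise: 7,660 g / 229,000 L × 1000 = 33.45 mg/L.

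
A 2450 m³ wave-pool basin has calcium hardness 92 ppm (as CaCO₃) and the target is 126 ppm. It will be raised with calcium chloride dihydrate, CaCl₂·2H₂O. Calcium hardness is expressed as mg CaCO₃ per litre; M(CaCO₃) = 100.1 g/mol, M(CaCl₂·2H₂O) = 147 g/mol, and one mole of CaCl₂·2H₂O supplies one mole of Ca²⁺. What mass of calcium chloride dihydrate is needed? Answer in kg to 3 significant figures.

Volume: 2450 m³ = 2,450,000 L.
Hardness to add: (126 − 92) = 34 mg/L as CaCO₃ × 2,450,000 L = 83,300 g as CaCO₃.
Moles of Ca²⁺ (1 mol Ca²⁺ ≡ 1 mol CaCO₃): 83,300 / 100.1 g/mol = 832.2 mol.
Mass of CaCl₂·2H₂O: 832.2 × 147 = 122,300 g.

122 kg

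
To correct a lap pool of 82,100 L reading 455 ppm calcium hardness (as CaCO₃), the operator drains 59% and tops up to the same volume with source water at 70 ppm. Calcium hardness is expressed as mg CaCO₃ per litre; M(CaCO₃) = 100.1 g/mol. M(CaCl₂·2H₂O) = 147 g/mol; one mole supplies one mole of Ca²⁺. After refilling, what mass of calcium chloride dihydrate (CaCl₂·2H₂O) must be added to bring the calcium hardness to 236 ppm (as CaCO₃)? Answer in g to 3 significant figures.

983 g

After draining 59% and refilling: 455 × 0.41 + 70 × 0.59 = 227.85 ppm.
Deficit to target: 236 − 227.85 = 8.15 mg/L.
As CaCO₃: 8.15 mg/L × 82,100 L = 669.1 g; ÷ 100.1 = 6.684 mol Ca²⁺.
Mass: 6.684 × 147 = 982.6 g.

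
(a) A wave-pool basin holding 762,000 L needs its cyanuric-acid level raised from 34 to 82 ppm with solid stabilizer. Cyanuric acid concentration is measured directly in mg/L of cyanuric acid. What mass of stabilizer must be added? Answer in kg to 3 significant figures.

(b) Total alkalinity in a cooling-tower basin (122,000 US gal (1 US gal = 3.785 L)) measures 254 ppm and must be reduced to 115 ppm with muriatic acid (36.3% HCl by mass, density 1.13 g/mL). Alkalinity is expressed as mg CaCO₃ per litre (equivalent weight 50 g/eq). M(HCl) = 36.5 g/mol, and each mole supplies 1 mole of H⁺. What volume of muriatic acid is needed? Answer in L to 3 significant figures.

(a) 36.6 kg; (b) 114 L

(a) CYA to add: (82 − 34) = 48 mg/L × 762,000 L = 36,580 g cyanuric acid.

(b) Volume: 122,000 US gal × 3.785 L/gal = 461,770 L.
(b) Alkalinity to neutralize: (254 − 115) = 139 mg/L as CaCO₃ × 461,770 L = 64,190 g as CaCO₃.
(b) Equivalents of H⁺ required: 64,190 ÷ 50 g/eq = 1284 eq = 1284 mol HCl.
(b) Mass of HCl: 1284 × 36.5 = 46,860 g.
(b) Mass of 36.3% solution: 46,860 / 0.363 = 129,100 g.
(b) Volume: 129,100 g ÷ 1.13 g/mL = 114,200 mL.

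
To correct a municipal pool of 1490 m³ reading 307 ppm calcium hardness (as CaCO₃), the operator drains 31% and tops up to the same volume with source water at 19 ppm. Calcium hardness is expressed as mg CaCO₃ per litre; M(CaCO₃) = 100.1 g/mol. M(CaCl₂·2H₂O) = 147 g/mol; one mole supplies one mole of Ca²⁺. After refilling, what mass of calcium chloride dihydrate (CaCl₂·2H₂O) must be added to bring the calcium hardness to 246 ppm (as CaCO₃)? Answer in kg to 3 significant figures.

Volume: 1490 m³ = 1,490,000 L.
After draining 31% and refilling: 307 × 0.69 + 19 × 0.31 = 217.72 ppm.
Deficit to target: 246 − 217.72 = 28.28 mg/L.
As CaCO₃: 28.28 mg/L × 1,490,000 L = 42,140 g; ÷ 100.1 = 421 mol Ca²⁺.
Mass: 421 × 147 = 61,880 g.

61.9 kg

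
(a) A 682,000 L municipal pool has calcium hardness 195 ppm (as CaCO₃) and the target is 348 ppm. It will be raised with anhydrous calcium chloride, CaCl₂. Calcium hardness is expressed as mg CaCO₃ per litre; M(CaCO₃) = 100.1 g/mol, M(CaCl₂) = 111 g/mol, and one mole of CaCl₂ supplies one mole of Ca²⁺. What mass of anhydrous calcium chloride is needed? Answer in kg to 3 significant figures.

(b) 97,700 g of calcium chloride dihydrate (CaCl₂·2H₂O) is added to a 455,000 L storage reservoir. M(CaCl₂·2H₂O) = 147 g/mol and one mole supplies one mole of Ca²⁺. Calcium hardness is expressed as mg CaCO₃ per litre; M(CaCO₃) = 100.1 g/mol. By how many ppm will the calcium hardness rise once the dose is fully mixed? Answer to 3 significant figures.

(a) 116 kg; (b) 146 ppm

(a) Hardness to add: (348 − 195) = 153 mg/L as CaCO₃ × 682,000 L = 104,300 g as CaCO₃.
(a) Moles of Ca²⁺ (1 mol Ca²⁺ ≡ 1 mol CaCO₃): 104,300 / 100.1 g/mol = 1042 mol.
(a) Mass of CaCl₂: 1042 × 111 = 115,700 g.

(b) Moles of Ca²⁺: 97,700 g ÷ 147 g/mol = 664.6 mol.
(b) As CaCO₃: 664.6 mol × 100.1 g/mol = 66,530 g.
(b) Rise: 66,530 g / 455,000 L × 1000 = 146.2 mg/L.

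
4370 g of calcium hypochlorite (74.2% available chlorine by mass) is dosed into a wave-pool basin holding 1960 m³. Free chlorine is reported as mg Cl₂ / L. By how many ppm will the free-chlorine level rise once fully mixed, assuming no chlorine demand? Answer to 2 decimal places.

1.65 ppm

Volume: 1960 m³ = 1,960,000 L.
Available chlorine delivered: 4370 g × 0.742 = 3243 g as Cl₂.
Concentration rise: 3243 g / 1,960,000 L = 1.654 mg/L = 1.65 ppm.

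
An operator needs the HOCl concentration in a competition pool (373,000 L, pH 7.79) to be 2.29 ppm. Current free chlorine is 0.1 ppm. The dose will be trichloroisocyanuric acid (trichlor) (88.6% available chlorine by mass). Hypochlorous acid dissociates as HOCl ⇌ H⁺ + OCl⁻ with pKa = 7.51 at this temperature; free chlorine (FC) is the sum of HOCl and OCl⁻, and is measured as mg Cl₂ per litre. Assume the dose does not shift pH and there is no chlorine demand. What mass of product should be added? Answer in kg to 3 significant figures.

2.76 kg

[OCl⁻]/[HOCl] = 10^(pH − pKa) = 10^(7.79 − 7.51) = 1.905; fraction as HOCl = 1/(1 + 1.905) = 0.3442.
Free chlorine required for 2.29 ppm HOCl: 2.29 / 0.3442 = 6.654 ppm.
FC to add: 6.654 − 0.1 = 6.554 mg/L as Cl₂.
Cl₂ equivalent: 6.554 mg/L × 373,000 L = 2444 g.
Product at 88.6% available Cl: 2444 / 0.886 = 2759 g.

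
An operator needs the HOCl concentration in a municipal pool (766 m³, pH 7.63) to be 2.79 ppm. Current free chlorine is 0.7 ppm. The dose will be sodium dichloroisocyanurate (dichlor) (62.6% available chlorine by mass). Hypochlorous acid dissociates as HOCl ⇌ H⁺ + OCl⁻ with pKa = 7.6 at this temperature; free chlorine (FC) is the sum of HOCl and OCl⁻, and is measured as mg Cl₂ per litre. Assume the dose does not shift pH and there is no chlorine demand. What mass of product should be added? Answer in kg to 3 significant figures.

6.22 kg

Volume: 766 m³ = 766,000 L.
[OCl⁻]/[HOCl] = 10^(pH − pKa) = 10^(7.63 − 7.6) = 1.072; fraction as HOCl = 1/(1 + 1.072) = 0.4827.
Free chlorine required for 2.79 ppm HOCl: 2.79 / 0.4827 = 5.78 ppm.
FC to add: 5.78 − 0.7 = 5.08 mg/L as Cl₂.
Cl₂ equivalent: 5.08 mg/L × 766,000 L = 3891 g.
Product at 62.6% available Cl: 3891 / 0.626 = 6216 g.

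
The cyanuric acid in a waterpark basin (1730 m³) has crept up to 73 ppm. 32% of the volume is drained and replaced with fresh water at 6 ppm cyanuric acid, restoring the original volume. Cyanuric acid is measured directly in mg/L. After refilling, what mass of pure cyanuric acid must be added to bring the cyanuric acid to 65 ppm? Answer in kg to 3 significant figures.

Volume: 1730 m³ = 1,730,000 L.
After draining 32% and refilling: 73 × 0.68 + 6 × 0.32 = 51.56 ppm.
Deficit to target: 65 − 51.56 = 13.44 mg/L.
Mass: 13.44 mg/L × 1,730,000 L = 23,250 g cyanuric acid.

23.3 kg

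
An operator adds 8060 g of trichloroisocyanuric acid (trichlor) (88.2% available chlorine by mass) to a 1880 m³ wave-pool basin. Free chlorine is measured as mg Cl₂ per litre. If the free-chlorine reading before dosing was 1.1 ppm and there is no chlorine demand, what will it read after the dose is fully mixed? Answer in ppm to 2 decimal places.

4.88 ppm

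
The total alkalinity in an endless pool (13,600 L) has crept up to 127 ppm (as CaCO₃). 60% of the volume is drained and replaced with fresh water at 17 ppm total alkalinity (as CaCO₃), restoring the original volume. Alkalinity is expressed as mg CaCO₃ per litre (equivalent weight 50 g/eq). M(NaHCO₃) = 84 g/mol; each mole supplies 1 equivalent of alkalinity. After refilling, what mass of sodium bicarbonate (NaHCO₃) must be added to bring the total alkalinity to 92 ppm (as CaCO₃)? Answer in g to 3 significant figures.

708 g

After draining 60% and refilling: 127 × 0.40 + 17 × 0.60 = 61 ppm.
Deficit to target: 92 − 61 = 31 mg/L.
As CaCO₃: 31 mg/L × 13,600 L = 421.6 g; ÷ 50 g/eq ÷ 1 = 8.432 mol NaHCO₃.
Mass: 8.432 × 84 = 708.3 g.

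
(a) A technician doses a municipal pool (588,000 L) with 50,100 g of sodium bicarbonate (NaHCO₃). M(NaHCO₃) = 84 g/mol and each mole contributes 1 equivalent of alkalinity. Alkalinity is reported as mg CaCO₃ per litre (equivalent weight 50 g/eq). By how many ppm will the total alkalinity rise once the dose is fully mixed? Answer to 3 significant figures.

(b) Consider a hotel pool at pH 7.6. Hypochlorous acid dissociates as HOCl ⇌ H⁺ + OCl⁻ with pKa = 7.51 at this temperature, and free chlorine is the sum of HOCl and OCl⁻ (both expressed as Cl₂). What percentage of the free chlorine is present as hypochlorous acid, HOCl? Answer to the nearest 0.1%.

(a) Moles of NaHCO₃: 50,100 g ÷ 84 g/mol = 596.4 mol → 596.4 eq of alkalinity.
(a) As CaCO₃: 596.4 eq × 50 g/eq = 29,820 g.
(a) Rise: 29,820 g / 588,000 L × 1000 = 50.72 mg/L.

(b) [OCl⁻]/[HOCl] = 10^(pH − pKa) = 10^(7.6 − 7.51) = 10^0.09 = 1.23.
(b) Fraction as HOCl = 1 / (1 + 1.23) = 0.4484.

(a) 50.7 ppm; (b) 44.8%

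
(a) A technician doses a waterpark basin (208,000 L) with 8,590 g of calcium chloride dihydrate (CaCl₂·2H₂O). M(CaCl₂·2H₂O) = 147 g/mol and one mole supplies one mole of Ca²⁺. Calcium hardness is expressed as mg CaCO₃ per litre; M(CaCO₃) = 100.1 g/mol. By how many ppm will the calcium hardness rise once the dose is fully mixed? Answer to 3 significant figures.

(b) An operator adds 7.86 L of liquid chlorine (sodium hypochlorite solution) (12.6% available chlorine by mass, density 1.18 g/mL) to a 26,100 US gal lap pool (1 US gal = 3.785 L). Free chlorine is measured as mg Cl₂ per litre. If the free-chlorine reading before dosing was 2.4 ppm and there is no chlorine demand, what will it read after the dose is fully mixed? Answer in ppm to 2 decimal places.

(a) Moles of Ca²⁺: 8,590 g ÷ 147 g/mol = 58.44 mol.
(a) As CaCO₃: 58.44 mol × 100.1 g/mol = 5849 g.
(a) Rise: 5849 g / 208,000 L × 1000 = 28.12 mg/L.

(b) Volume: 26,100 US gal × 3.785 L/gal = 98,788 L.
(b) Mass of solution: 7.86 L × 1000 mL/L × 1.18 g/mL = 9275 g.
(b) Available chlorine delivered: 9275 g × 0.126 = 1169 g as Cl₂.
(b) Concentration rise: 1169 g / 98,788 L = 11.83 mg/L = 11.83 ppm.
(b) Final FC: 2.4 + 11.83 = 14.23 ppm.

(a) 28.1 ppm; (b) 14.23 ppm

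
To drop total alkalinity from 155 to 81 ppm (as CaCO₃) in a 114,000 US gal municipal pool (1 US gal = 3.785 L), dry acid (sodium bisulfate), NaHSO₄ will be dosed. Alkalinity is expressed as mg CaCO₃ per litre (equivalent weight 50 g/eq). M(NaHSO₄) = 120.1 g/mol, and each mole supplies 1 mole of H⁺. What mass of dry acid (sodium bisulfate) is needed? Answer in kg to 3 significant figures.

76.7 kg

Volume: 114,000 US gal × 3.785 L/gal = 431,490 L.
Alkalinity to neutralize: (155 − 81) = 74 mg/L as CaCO₃ × 431,490 L = 31,930 g as CaCO₃.
Equivalents of H⁺ required: 31,930 ÷ 50 g/eq = 638.6 eq = 638.6 mol NaHSO₄.
Mass of NaHSO₄: 638.6 × 120.1 = 76,700 g.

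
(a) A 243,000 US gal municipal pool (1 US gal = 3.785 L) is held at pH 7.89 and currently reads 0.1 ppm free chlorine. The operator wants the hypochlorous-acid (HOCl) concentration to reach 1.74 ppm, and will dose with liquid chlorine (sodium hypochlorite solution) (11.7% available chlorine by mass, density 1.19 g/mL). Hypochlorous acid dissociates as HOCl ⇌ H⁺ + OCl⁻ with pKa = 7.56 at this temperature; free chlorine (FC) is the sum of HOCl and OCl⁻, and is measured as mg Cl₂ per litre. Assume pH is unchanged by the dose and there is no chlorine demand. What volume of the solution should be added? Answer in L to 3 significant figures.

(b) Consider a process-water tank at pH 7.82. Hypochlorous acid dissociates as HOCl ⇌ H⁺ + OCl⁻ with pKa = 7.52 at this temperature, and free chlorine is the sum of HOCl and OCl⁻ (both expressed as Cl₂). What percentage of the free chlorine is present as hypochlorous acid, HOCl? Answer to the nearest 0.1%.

(a) Volume: 243,000 US gal × 3.785 L/gal = 919,755 L.
(a) [OCl⁻]/[HOCl] = 10^(pH − pKa) = 10^(7.89 − 7.56) = 2.138; fraction as HOCl = 1/(1 + 2.138) = 0.3187.
(a) Free chlorine required for 1.74 ppm HOCl: 1.74 / 0.3187 = 5.46 ppm.
(a) FC to add: 5.46 − 0.1 = 5.36 mg/L as Cl₂.
(a) Cl₂ equivalent: 5.36 mg/L × 919,755 L = 4930 g.
(a) Product at 11.7% available Cl: 4930 / 0.117 = 42,140 g.
(a) Volume: 42,140 g ÷ 1.19 g/mL = 35,410 mL.

(b) [OCl⁻]/[HOCl] = 10^(pH − pKa) = 10^(7.82 − 7.52) = 10^0.30 = 1.995.
(b) Fraction as HOCl = 1 / (1 + 1.995) = 0.3339.

(a) 35.4 L; (b) 33.4%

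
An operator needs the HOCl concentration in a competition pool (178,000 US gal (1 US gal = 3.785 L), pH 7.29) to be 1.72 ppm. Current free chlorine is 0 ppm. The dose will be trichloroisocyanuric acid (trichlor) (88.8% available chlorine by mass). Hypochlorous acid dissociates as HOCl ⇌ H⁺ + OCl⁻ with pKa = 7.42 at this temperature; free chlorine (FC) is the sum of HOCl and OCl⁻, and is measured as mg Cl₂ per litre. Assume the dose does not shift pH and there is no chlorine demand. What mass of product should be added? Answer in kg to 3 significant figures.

2.27 kg

Volume: 178,000 US gal × 3.785 L/gal = 673,730 L.
[OCl⁻]/[HOCl] = 10^(pH − pKa) = 10^(7.29 − 7.42) = 0.7413; fraction as HOCl = 1/(1 + 0.7413) = 0.5743.
Free chlorine required for 1.72 ppm HOCl: 1.72 / 0.5743 = 2.995 ppm.
FC to add: 2.995 − 0 = 2.995 mg/L as Cl₂.
Cl₂ equivalent: 2.995 mg/L × 673,730 L = 2018 g.
Product at 88.8% available Cl: 2018 / 0.888 = 2272 g.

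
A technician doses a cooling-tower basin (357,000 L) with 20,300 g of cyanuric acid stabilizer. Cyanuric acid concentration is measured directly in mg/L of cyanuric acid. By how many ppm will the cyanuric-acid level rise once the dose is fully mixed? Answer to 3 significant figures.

Rise: 20,300 g / 357,000 L × 1000 = 56.86 mg/L.

56.9 ppm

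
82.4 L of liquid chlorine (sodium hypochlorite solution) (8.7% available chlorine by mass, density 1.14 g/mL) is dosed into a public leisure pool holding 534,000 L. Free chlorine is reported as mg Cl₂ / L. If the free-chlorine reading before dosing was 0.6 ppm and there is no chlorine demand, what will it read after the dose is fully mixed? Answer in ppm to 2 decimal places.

15.90 ppm

Mass of solution: 82.4 L × 1000 mL/L × 1.14 g/mL = 93,940 g.
Available chlorine delivered: 93,940 g × 0.087 = 8172 g as Cl₂.
Concentration rise: 8172 g / 534,000 L = 15.3 mg/L = 15.30 ppm.
Final FC: 0.6 + 15.30 = 15.90 ppm.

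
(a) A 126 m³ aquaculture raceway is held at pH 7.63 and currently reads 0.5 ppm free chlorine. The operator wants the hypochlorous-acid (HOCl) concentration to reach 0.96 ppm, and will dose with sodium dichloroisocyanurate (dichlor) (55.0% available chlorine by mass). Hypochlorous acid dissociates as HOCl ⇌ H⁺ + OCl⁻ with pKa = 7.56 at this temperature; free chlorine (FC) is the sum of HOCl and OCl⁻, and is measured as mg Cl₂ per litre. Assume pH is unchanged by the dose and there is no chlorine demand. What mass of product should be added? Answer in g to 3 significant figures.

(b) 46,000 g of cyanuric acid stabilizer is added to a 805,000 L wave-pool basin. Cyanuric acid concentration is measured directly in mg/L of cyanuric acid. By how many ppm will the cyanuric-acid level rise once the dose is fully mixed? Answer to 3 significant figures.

(a) 364 g; (b) 57.1 ppm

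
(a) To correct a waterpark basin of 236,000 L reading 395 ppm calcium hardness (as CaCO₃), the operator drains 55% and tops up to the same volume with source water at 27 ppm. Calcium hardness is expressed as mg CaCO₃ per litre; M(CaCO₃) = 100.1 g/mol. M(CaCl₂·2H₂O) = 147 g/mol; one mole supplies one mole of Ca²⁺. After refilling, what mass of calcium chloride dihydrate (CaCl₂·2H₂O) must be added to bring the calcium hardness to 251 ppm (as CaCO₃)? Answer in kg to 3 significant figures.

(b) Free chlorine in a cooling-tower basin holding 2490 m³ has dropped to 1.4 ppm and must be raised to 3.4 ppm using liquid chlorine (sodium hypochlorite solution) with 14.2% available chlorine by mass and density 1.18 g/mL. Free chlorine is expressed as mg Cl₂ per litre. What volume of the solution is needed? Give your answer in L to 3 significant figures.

(a) 20.2 kg; (b) 29.7 L

(a) After draining 55% and refilling: 395 × 0.45 + 27 × 0.55 = 192.6 ppm.
(a) Deficit to target: 251 − 192.6 = 58.4 mg/L.
(a) As CaCO₃: 58.4 mg/L × 236,000 L = 13,780 g; ÷ 100.1 = 137.7 mol Ca²⁺.
(a) Mass: 137.7 × 147 = 20,240 g.

(b) Volume: 2490 m³ = 2,490,000 L.
(b) Chlorine deficit: 3.4 − 1.4 = 2 ppm = 2 mg/L as Cl₂.
(b) Cl₂ equivalent needed: 2 mg/L × 2,490,000 L = 4,980,000 mg = 4980 g.
(b) Product at 14.2% available chlorine: 4980 / 0.142 = 35,070 g.
(b) Volume at density 1.18 g/mL: 35,070 g ÷ 1.18 g/mL = 29,720 mL.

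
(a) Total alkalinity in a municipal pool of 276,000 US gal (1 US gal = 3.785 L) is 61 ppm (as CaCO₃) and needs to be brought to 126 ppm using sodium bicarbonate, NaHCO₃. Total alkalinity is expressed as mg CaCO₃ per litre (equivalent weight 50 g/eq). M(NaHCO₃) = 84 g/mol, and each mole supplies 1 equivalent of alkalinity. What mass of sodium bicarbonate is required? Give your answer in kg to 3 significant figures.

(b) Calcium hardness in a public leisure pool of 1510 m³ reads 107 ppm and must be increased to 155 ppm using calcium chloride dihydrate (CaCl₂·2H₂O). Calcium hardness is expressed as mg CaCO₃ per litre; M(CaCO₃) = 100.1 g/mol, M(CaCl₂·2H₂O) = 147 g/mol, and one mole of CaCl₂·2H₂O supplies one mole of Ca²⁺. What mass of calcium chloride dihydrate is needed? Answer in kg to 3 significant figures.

(a) 114 kg; (b) 106 kg

(a) Volume: 276,000 US gal × 3.785 L/gal = 1,044,660 L.
(a) Alkalinity to add: (126 − 61) = 65 mg/L as CaCO₃ × 1,044,660 L = 67,900 g as CaCO₃.
(a) Equivalents: 67,900 g ÷ 50 g/eq = 1358 eq.
(a) NaHCO₃ supplies 1 eq per mole → 1358 mol.
(a) Mass: 1358 mol × 84 g/mol = 114,100 g.

(b) Volume: 1510 m³ = 1,510,000 L.
(b) Hardness to add: (155 − 107) = 48 mg/L as CaCO₃ × 1,510,000 L = 72,480 g as CaCO₃.
(b) Moles of Ca²⁺ (1 mol Ca²⁺ ≡ 1 mol CaCO₃): 72,480 / 100.1 g/mol = 724.1 mol.
(b) Mass of CaCl₂·2H₂O: 724.1 × 147 = 106,400 g.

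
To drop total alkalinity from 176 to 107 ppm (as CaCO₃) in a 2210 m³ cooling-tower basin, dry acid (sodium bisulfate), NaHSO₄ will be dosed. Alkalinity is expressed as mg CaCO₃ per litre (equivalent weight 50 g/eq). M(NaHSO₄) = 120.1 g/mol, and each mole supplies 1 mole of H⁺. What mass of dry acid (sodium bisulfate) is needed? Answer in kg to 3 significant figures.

366 kg

Volume: 2210 m³ = 2,210,000 L.
Alkalinity to neutralize: (176 − 107) = 69 mg/L as CaCO₃ × 2,210,000 L = 152,500 g as CaCO₃.
Equivalents of H⁺ required: 152,500 ÷ 50 g/eq = 3050 eq = 3050 mol NaHSO₄.
Mass of NaHSO₄: 3050 × 120.1 = 366,300 g.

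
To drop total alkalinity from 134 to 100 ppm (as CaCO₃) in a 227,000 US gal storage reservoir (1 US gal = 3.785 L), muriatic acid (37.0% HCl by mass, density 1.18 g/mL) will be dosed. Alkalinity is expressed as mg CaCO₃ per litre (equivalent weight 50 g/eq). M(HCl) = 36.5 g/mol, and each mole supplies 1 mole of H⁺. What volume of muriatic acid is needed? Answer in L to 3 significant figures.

Volume: 227,000 US gal × 3.785 L/gal = 859,195 L.
Alkalinity to neutralize: (134 − 100) = 34 mg/L as CaCO₃ × 859,195 L = 29,210 g as CaCO₃.
Equivalents of H⁺ required: 29,210 ÷ 50 g/eq = 584.3 eq = 584.3 mol HCl.
Mass of HCl: 584.3 × 36.5 = 21,330 g.
Mass of 37.0% solution: 21,330 / 0.37 = 57,640 g.
Volume: 57,640 g ÷ 1.18 g/mL = 48,840 mL.

48.8 L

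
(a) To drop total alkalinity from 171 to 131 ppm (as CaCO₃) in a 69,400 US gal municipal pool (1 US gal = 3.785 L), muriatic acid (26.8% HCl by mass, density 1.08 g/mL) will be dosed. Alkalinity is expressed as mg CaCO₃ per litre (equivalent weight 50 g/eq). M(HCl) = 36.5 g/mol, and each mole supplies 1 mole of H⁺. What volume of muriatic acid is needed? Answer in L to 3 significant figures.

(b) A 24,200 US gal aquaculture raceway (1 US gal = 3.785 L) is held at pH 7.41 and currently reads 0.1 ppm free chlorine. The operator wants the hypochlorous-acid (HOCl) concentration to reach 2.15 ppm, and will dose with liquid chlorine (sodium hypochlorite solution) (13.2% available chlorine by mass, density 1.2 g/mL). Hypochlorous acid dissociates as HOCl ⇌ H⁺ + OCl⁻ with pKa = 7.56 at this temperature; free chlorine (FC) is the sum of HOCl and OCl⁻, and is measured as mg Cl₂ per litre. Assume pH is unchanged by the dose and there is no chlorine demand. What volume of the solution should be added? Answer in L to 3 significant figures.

(a) Volume: 69,400 US gal × 3.785 L/gal = 262,679 L.
(a) Alkalinity to neutralize: (171 − 131) = 40 mg/L as CaCO₃ × 262,679 L = 10,510 g as CaCO₃.
(a) Equivalents of H⁺ required: 10,510 ÷ 50 g/eq = 210.1 eq = 210.1 mol HCl.
(a) Mass of HCl: 210.1 × 36.5 = 7670 g.
(a) Mass of 26.8% solution: 7670 / 0.268 = 28,620 g.
(a) Volume: 28,620 g ÷ 1.08 g/mL = 26,500 mL.

(b) Volume: 24,200 US gal × 3.785 L/gal = 91,597 L.
(b) [OCl⁻]/[HOCl] = 10^(pH − pKa) = 10^(7.41 − 7.56) = 0.7079; fraction as HOCl = 1/(1 + 0.7079) = 0.5855.
(b) Free chlorine required for 2.15 ppm HOCl: 2.15 / 0.5855 = 3.672 ppm.
(b) FC to add: 3.672 − 0.1 = 3.572 mg/L as Cl₂.
(b) Cl₂ equivalent: 3.572 mg/L × 91,597 L = 327.2 g.
(b) Product at 13.2% available Cl: 327.2 / 0.132 = 2479 g.
(b) Volume: 2479 g ÷ 1.2 g/mL = 2066 mL.

(a) 26.5 L; (b) 2.07 L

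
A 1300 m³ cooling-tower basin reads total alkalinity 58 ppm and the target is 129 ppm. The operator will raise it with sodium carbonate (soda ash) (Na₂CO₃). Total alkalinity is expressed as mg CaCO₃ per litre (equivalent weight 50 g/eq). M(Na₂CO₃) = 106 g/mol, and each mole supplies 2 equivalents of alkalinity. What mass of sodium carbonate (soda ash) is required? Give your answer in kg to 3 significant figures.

97.8 kg

Volume: 1300 m³ = 1,300,000 L.
Alkalinity to add: (129 − 58) = 71 mg/L as CaCO₃ × 1,300,000 L = 92,300 g as CaCO₃.
Equivalents: 92,300 g ÷ 50 g/eq = 1846 eq.
Each mole of Na₂CO₃ supplies 2 eq, so 1846 / 2 = 923 mol.
Mass: 923 mol × 106 g/mol = 97,840 g.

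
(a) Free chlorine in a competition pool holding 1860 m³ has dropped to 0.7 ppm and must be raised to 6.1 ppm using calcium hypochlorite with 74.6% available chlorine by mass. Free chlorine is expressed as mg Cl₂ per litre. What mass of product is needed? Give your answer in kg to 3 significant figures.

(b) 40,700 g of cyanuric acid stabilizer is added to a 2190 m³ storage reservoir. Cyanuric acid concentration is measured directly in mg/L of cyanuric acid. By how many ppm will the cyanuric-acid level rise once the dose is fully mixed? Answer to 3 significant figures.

(a) 13.5 kg; (b) 18.6 ppm

(a) Volume: 1860 m³ = 1,860,000 L.
(a) Chlorine deficit: 6.1 − 0.7 = 5.4 ppm = 5.4 mg/L as Cl₂.
(a) Cl₂ equivalent needed: 5.4 mg/L × 1,860,000 L = 10,040,000 mg = 10,040 g.
(a) Product at 74.6% available chlorine: 10,040 / 0.746 = 13,460 g.

(b) Volume: 2190 m³ = 2,190,000 L.
(b) Rise: 40,700 g / 2,190,000 L × 1000 = 18.58 mg/L.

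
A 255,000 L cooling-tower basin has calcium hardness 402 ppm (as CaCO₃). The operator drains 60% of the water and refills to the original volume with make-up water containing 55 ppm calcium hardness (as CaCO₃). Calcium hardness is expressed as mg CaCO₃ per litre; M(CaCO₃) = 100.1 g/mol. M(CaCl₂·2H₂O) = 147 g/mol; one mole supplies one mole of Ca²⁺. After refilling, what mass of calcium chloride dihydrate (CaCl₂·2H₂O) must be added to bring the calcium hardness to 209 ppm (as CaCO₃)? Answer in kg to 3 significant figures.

After draining 60% and refilling: 402 × 0.40 + 55 × 0.60 = 193.8 ppm.
Deficit to target: 209 − 193.8 = 15.2 mg/L.
As CaCO₃: 15.2 mg/L × 255,000 L = 3876 g; ÷ 100.1 = 38.72 mol Ca²⁺.
Mass: 38.72 × 147 = 5692 g.

5.69 kg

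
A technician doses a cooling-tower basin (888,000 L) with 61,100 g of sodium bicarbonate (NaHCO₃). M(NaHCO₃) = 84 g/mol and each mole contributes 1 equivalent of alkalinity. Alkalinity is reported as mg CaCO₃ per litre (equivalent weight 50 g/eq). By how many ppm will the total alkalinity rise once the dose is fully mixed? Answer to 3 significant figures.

41.0 ppm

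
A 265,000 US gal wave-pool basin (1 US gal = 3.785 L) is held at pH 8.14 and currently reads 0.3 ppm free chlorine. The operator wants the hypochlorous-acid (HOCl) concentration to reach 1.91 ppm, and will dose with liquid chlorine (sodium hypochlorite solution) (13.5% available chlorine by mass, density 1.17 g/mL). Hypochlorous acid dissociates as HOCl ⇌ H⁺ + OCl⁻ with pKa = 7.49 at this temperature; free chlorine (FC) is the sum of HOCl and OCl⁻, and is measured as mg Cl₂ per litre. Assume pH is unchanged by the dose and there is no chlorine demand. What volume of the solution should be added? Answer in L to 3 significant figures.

64.4 L

Volume: 265,000 US gal × 3.785 L/gal = 1,003,025 L.
[OCl⁻]/[HOCl] = 10^(pH − pKa) = 10^(8.14 − 7.49) = 4.467; fraction as HOCl = 1/(1 + 4.467) = 0.1829.
Free chlorine required for 1.91 ppm HOCl: 1.91 / 0.1829 = 10.44 ppm.
FC to add: 10.44 − 0.3 = 10.14 mg/L as Cl₂.
Cl₂ equivalent: 10.14 mg/L × 1,003,025 L = 10,170 g.
Product at 13.5% available Cl: 10,170 / 0.135 = 75,350 g.
Volume: 75,350 g ÷ 1.17 g/mL = 64,400 mL.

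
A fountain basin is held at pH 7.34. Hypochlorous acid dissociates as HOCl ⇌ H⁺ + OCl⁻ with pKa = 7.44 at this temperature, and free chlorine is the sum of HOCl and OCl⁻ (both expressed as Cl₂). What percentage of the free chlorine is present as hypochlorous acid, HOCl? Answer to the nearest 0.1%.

55.7%

[OCl⁻]/[HOCl] = 10^(pH − pKa) = 10^(7.34 − 7.44) = 10^-0.10 = 0.7943.
Fraction as HOCl = 1 / (1 + 0.7943) = 0.5573.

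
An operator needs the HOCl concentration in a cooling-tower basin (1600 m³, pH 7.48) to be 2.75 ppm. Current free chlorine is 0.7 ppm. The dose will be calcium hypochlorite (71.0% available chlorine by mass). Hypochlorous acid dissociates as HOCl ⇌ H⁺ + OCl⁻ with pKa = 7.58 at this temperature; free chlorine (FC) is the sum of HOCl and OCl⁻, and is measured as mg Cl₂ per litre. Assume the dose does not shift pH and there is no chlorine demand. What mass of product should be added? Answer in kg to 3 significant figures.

Volume: 1600 m³ = 1,600,000 L.
[OCl⁻]/[HOCl] = 10^(pH − pKa) = 10^(7.48 − 7.58) = 0.7943; fraction as HOCl = 1/(1 + 0.7943) = 0.5573.
Free chlorine required for 2.75 ppm HOCl: 2.75 / 0.5573 = 4.934 ppm.
FC to add: 4.934 − 0.7 = 4.234 mg/L as Cl₂.
Cl₂ equivalent: 4.234 mg/L × 1,600,000 L = 6775 g.
Product at 71.0% available Cl: 6775 / 0.71 = 9542 g.

9.54 kg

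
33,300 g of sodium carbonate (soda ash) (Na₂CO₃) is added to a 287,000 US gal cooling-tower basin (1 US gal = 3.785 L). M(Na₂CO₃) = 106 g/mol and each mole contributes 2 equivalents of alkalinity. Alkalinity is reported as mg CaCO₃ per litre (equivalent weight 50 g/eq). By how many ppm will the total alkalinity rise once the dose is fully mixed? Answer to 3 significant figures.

Volume: 287,000 US gal × 3.785 L/gal = 1,086,295 L.
Moles of Na₂CO₃: 33,300 g ÷ 106 g/mol = 314.2 mol → 628.3 eq of alkalinity.
As CaCO₃: 628.3 eq × 50 g/eq = 31,420 g.
Rise: 31,420 g / 1,086,295 L × 1000 = 28.92 mg/L.

28.9 ppm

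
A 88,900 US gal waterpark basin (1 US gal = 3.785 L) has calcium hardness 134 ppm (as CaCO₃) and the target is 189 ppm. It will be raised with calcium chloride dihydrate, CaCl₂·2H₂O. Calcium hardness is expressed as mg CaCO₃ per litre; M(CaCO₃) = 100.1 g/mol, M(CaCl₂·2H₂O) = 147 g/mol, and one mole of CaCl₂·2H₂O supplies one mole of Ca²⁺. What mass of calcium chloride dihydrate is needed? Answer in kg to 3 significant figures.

Volume: 88,900 US gal × 3.785 L/gal = 336,486 L.
Hardness to add: (189 − 134) = 55 mg/L as CaCO₃ × 336,486 L = 18,510 g as CaCO₃.
Moles of Ca²⁺ (1 mol Ca²⁺ ≡ 1 mol CaCO₃): 18,510 / 100.1 g/mol = 184.9 mol.
Mass of CaCl₂·2H₂O: 184.9 × 147 = 27,180 g.

27.2 kg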